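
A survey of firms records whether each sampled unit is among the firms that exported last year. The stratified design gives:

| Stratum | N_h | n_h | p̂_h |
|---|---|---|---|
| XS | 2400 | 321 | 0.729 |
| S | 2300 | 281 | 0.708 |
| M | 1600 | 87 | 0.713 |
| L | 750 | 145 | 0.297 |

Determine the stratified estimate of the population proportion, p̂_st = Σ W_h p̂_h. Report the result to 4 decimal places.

N = 7050; stratum weights W_h = N_h/N.
p̂_st = Σ W_h p̂_h = (2400·0.729 + 2300·0.708 + 1600·0.713 + 750·0.297)/7050 = 0.67256

p̂_st ≈ 0.6726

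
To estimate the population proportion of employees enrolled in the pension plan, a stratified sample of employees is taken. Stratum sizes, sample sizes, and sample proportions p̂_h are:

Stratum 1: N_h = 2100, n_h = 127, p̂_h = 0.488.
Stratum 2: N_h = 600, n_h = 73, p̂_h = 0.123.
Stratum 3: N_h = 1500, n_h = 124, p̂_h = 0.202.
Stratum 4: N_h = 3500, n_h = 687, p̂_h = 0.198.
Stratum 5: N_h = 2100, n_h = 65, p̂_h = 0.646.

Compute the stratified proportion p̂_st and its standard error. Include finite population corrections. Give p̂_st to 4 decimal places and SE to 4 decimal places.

N = 9800; stratum weights W_h = N_h/N.
p̂_st = Σ W_h p̂_h = (2100·0.488 + 600·0.123 + 1500·0.202 + 3500·0.198 + 2100·0.646)/9800 = 0.35216
V̂(p̂_st) = Σ W_h² (1 − n_h/N_h) p̂_h(1−p̂_h)/(n_h−1):
  stratum 1: (2100/9800)²·(1 − 127/2100)·0.488·0.512/126 = 8.55487e-05
  stratum 2: (600/9800)²·(1 − 73/600)·0.123·0.877/72 = 4.93267e-06
  stratum 3: (1500/9800)²·(1 − 124/1500)·0.202·0.798/123 = 2.81648e-05
  stratum 4: (3500/9800)²·(1 − 687/3500)·0.198·0.802/686 = 2.37302e-05
  stratum 5: (2100/9800)²·(1 − 65/2100)·0.646·0.354/64 = 0.000158996
V̂(p̂_st) = 0.000301373; SE = √V̂ = 0.0173601

p̂_st ≈ 0.3522, SE ≈ 0.0174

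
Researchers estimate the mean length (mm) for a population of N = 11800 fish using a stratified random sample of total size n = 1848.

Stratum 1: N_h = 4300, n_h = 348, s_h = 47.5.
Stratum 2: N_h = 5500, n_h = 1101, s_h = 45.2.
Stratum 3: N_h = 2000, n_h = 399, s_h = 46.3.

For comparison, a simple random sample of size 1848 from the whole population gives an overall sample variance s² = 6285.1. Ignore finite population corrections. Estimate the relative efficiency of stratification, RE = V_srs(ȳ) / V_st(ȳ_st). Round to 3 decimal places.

V̂(ȳ_st) = Σ W_h² s_h²/n_h, with W_h = N_h/N and N = 11800:
  stratum 1: (4300/11800)²·47.5²/348 = 0.860956
  stratum 2: (5500/11800)²·45.2²/1101 = 0.403135
  stratum 3: (2000/11800)²·46.3²/399 = 0.154342
V_st = 1.41843
V_srs = s²/n = 6285.1/1848 = 3.40103
Relative efficiency = V_srs / V_st = 3.40103/1.41843 = 2.3977

RE ≈ 2.398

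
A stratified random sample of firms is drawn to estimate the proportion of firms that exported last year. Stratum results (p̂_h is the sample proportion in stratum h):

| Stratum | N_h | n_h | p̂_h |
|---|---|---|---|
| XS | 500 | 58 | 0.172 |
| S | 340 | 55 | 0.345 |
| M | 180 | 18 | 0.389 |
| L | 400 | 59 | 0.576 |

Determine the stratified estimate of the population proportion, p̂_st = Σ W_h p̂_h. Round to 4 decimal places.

p̂_st ≈ 0.3547

N = 1420; stratum weights W_h = N_h/N.
p̂_st = Σ W_h p̂_h = (500·0.172 + 340·0.345 + 180·0.389 + 400·0.576)/1420 = 0.35473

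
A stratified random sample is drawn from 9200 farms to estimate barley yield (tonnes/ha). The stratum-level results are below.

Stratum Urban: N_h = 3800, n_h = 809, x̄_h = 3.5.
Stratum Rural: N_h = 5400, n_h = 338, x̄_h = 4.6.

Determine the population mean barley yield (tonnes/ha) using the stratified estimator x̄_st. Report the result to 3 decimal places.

N = Σ N_h = 9200. Stratum weights W_h = N_h/N.
x̄_st = (3800·3.5 + 5400·4.6) / 9200 = 4.14565

x̄_st ≈ 4.146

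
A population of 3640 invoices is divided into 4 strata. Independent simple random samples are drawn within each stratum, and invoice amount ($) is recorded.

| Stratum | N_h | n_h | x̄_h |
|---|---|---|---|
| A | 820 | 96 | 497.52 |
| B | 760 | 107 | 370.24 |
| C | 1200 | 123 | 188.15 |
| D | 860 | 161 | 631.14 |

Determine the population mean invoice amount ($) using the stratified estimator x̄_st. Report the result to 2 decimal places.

x̄_st ≈ 400.52

N = Σ N_h = 3640. Stratum weights W_h = N_h/N.
x̄_st = (820·497.52 + 760·370.24 + 1200·188.15 + 860·631.14) / 3640 = 400.5245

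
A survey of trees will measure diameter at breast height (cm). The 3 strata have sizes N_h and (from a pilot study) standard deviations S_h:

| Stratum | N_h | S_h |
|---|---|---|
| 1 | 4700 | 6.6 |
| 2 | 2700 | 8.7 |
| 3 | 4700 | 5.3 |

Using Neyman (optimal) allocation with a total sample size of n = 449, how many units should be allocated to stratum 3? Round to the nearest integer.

Neyman allocation: n_h = n · N_h S_h / Σ N_i S_i, with n = 449.
  stratum 1: N_h·S_h = 4700·6.6 = 31020.00
  stratum 2: N_h·S_h = 2700·8.7 = 23490.00
  stratum 3: N_h·S_h = 4700·5.3 = 24910.00
Σ N_h S_h = 79420.00
n for stratum 3 = 449·24910.00/79420.00 = 140.828 → 141

141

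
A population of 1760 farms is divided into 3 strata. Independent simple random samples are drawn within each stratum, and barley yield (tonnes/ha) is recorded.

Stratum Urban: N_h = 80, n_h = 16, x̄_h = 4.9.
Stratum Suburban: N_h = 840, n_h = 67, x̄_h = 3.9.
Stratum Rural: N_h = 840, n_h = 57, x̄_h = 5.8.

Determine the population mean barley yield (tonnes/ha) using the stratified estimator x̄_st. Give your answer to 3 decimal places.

x̄_st ≈ 4.852

N = Σ N_h = 1760. Stratum weights W_h = N_h/N.
x̄_st = (80·4.9 + 840·3.9 + 840·5.8) / 1760 = 4.85227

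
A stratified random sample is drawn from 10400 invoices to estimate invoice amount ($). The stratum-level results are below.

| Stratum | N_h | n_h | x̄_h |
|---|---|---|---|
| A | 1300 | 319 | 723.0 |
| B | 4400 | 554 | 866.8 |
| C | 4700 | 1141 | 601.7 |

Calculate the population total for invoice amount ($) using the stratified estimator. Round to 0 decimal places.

τ̂_st ≈ 7581810

τ̂_st = Σ N_h x̄_h = 1300·723.0 + 4400·866.8 + 4700·601.7 = 7581810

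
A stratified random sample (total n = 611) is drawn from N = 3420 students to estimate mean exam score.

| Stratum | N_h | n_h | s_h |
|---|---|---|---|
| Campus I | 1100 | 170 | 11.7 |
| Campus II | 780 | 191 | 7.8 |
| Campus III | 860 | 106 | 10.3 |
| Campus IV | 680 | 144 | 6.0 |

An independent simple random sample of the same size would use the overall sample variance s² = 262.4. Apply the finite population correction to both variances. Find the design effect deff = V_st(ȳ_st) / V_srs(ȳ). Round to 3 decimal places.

deff ≈ 0.415

V̂(ȳ_st) = Σ W_h² (1 − n_h/N_h) s_h²/n_h, with W_h = N_h/N and N = 3420:
  stratum Campus I: (1100/3420)²·(1 − 170/1100)·11.7²/170 = 0.0704281
  stratum Campus II: (780/3420)²·(1 − 191/780)·7.8²/191 = 0.0125116
  stratum Campus III: (860/3420)²·(1 − 106/860)·10.3²/106 = 0.0554864
  stratum Campus IV: (680/3420)²·(1 − 144/680)·6.0²/144 = 0.00779043
V_st = 0.146217
V_srs = (1 − 611/3420)·262.4/611 = 0.352735
deff = V_st / V_srs = 0.146217/0.352735 = 0.4145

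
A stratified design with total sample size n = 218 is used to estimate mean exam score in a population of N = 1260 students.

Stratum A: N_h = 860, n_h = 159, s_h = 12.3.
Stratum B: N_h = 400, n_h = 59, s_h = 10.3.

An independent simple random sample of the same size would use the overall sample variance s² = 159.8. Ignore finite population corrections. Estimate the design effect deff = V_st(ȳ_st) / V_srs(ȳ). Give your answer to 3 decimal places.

V̂(ȳ_st) = Σ W_h² s_h²/n_h, with W_h = N_h/N and N = 1260:
  stratum A: (860/1260)²·12.3²/159 = 0.443271
  stratum B: (400/1260)²·10.3²/59 = 0.181218
V_st = 0.624489
V_srs = s²/n = 159.8/218 = 0.733028
deff = V_st / V_srs = 0.624489/0.733028 = 0.8519

deff ≈ 0.852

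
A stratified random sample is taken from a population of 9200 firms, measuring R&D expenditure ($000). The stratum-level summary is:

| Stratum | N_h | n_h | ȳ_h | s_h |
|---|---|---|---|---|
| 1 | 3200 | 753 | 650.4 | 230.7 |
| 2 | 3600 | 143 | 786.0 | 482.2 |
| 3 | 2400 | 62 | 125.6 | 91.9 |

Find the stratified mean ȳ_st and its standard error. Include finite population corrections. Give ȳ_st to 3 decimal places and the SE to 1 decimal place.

ȳ_st ≈ 566.557, SE ≈ 16.0

ȳ_st = Σ W_h ȳ_h = (3200·650.4 + 3600·786.0 + 2400·125.6)/9200 = 566.55652
V̂(ȳ_st) = Σ W_h² (1 − n_h/N_h) s_h²/n_h, with W_h = N_h/N and N = 9200:
  stratum 1: (3200/9200)²·(1 − 753/3200)·230.7²/753 = 6.53896
  stratum 2: (3600/9200)²·(1 − 143/3600)·482.2²/143 = 239.081
  stratum 3: (2400/9200)²·(1 − 62/2400)·91.9²/62 = 9.03066
V̂(ȳ_st) = 254.65
SE(ȳ_st) = √254.65 = 15.9578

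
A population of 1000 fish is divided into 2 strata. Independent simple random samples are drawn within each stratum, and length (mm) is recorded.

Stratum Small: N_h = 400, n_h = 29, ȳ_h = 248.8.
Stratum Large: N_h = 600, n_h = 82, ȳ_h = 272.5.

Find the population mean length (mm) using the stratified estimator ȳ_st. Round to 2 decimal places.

ȳ_st ≈ 263.02

N = Σ N_h = 1000. Stratum weights W_h = N_h/N.
ȳ_st = (400·248.8 + 600·272.5) / 1000 = 263.0200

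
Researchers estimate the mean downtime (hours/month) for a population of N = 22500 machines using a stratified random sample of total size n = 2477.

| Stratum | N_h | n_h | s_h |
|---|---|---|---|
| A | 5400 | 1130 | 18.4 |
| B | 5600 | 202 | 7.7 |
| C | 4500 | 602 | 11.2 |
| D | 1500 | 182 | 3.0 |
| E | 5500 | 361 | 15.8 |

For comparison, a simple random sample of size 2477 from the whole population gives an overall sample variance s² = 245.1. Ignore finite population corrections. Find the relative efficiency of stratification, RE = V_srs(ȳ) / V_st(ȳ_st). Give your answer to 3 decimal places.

V̂(ȳ_st) = Σ W_h² s_h²/n_h, with W_h = N_h/N and N = 22500:
  stratum A: (5400/22500)²·18.4²/1130 = 0.0172576
  stratum B: (5600/22500)²·7.7²/202 = 0.018182
  stratum C: (4500/22500)²·11.2²/602 = 0.00833488
  stratum D: (1500/22500)²·3.0²/182 = 0.00021978
  stratum E: (5500/22500)²·15.8²/361 = 0.0413207
V_st = 0.0853149
V_srs = s²/n = 245.1/2477 = 0.0989503
Relative efficiency = V_srs / V_st = 0.0989503/0.0853149 = 1.1598

RE ≈ 1.160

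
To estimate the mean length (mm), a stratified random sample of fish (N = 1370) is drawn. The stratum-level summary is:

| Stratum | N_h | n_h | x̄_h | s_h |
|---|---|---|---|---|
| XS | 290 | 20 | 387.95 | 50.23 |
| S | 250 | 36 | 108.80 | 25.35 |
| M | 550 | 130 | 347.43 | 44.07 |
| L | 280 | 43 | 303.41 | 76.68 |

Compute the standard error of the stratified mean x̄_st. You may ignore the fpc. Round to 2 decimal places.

SE(x̄_st) ≈ 3.79

V̂(x̄_st) = Σ W_h² s_h²/n_h, with W_h = N_h/N and N = 1370:
  stratum XS: (290/1370)²·50.23²/20 = 5.65264
  stratum S: (250/1370)²·25.35²/36 = 0.594418
  stratum M: (550/1370)²·44.07²/130 = 2.40784
  stratum L: (280/1370)²·76.68²/43 = 5.71177
V̂(x̄_st) = 14.3667
SE(x̄_st) = √14.3667 = 3.79034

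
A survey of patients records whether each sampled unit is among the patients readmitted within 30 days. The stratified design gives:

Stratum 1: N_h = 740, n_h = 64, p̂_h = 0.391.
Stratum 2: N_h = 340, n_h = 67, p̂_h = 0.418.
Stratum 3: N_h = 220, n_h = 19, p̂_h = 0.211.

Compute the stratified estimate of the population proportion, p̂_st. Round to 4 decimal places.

N = 1300; stratum weights W_h = N_h/N.
p̂_st = Σ W_h p̂_h = (740·0.391 + 340·0.418 + 220·0.211)/1300 = 0.36760

p̂_st ≈ 0.3676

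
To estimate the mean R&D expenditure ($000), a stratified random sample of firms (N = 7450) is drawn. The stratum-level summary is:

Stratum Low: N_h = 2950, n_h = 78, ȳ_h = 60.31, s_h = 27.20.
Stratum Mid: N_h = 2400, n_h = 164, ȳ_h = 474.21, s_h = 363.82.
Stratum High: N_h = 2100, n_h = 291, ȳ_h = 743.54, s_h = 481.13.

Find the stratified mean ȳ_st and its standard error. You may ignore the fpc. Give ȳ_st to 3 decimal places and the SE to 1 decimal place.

ȳ_st = Σ W_h ȳ_h = (2950·60.31 + 2400·474.21 + 2100·743.54)/7450 = 386.23523
V̂(ȳ_st) = Σ W_h² s_h²/n_h, with W_h = N_h/N and N = 7450:
  stratum Low: (2950/7450)²·27.20²/78 = 1.48722
  stratum Mid: (2400/7450)²·363.82²/164 = 83.7605
  stratum High: (2100/7450)²·481.13²/291 = 63.2059
V̂(ȳ_st) = 148.454
SE(ȳ_st) = √148.454 = 12.1842

ȳ_st ≈ 386.235, SE ≈ 12.2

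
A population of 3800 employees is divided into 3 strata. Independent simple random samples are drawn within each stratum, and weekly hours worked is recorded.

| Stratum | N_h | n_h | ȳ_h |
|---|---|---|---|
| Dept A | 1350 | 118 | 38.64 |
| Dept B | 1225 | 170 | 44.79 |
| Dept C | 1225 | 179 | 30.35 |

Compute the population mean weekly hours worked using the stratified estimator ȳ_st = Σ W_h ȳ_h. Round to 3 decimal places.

N = Σ N_h = 3800. Stratum weights W_h = N_h/N.
ȳ_st = (1350·38.64 + 1225·44.79 + 1225·30.35) / 3800 = 37.95013

ȳ_st ≈ 37.950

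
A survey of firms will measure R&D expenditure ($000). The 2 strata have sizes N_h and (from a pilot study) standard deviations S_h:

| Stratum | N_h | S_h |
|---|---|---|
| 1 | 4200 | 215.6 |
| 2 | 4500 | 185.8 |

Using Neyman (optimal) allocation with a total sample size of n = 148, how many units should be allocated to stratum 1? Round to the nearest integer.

77

Neyman allocation: n_h = n · N_h S_h / Σ N_i S_i, with n = 148.
  stratum 1: N_h·S_h = 4200·215.6 = 905520.00
  stratum 2: N_h·S_h = 4500·185.8 = 836100.00
Σ N_h S_h = 1741620.00
n for stratum 1 = 148·905520.00/1741620.00 = 76.950 → 77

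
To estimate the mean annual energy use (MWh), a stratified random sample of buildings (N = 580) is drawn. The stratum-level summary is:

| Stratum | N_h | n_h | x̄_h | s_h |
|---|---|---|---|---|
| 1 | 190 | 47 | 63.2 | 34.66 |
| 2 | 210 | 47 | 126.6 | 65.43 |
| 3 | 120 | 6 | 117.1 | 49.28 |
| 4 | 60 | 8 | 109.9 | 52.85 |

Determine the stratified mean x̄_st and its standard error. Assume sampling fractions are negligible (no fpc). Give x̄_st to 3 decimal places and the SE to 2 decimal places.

x̄_st ≈ 102.138, SE ≈ 5.98

x̄_st = Σ W_h x̄_h = (190·63.2 + 210·126.6 + 120·117.1 + 60·109.9)/580 = 102.13793
V̂(x̄_st) = Σ W_h² s_h²/n_h, with W_h = N_h/N and N = 580:
  stratum 1: (190/580)²·34.66²/47 = 2.7429
  stratum 2: (210/580)²·65.43²/47 = 11.9409
  stratum 3: (120/580)²·49.28²/6 = 17.3259
  stratum 4: (60/580)²·52.85²/8 = 3.73634
V̂(x̄_st) = 35.7461
SE(x̄_st) = √35.7461 = 5.97881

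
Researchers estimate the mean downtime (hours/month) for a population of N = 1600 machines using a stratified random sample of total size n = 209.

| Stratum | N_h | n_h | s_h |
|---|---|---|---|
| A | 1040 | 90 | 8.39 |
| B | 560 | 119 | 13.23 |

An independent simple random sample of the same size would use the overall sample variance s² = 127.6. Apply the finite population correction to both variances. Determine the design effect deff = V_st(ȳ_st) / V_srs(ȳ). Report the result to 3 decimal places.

deff ≈ 0.836

V̂(ȳ_st) = Σ W_h² (1 − n_h/N_h) s_h²/n_h, with W_h = N_h/N and N = 1600:
  stratum A: (1040/1600)²·(1 − 90/1040)·8.39²/90 = 0.301855
  stratum B: (560/1600)²·(1 − 119/560)·13.23²/119 = 0.141892
V_st = 0.443747
V_srs = (1 − 209/1600)·127.6/209 = 0.530776
deff = V_st / V_srs = 0.443747/0.530776 = 0.8360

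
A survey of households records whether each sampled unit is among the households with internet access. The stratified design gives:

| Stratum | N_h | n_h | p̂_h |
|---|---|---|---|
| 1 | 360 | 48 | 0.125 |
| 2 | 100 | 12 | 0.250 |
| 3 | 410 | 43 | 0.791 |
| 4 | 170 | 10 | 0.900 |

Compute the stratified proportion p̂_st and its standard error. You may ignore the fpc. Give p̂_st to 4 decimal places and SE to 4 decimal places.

N = 1040; stratum weights W_h = N_h/N.
p̂_st = Σ W_h p̂_h = (360·0.125 + 100·0.250 + 410·0.791 + 170·0.900)/1040 = 0.52626
V̂(p̂_st) = Σ W_h² p̂_h(1−p̂_h)/(n_h−1):
  stratum 1: (360/1040)²·0.125·0.875/47 = 0.000278842
  stratum 2: (100/1040)²·0.250·0.750/11 = 0.000157595
  stratum 3: (410/1040)²·0.791·0.209/42 = 0.000611751
  stratum 4: (170/1040)²·0.900·0.100/9 = 0.000267197
V̂(p̂_st) = 0.00131538; SE = √V̂ = 0.0362682

p̂_st ≈ 0.5263, SE ≈ 0.0363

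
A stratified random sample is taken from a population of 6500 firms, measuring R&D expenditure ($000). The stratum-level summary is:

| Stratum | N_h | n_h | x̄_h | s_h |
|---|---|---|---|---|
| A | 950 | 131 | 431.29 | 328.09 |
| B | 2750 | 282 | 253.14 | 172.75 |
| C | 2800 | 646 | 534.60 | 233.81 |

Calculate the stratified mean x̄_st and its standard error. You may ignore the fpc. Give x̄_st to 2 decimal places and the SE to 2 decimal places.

x̄_st ≈ 400.42, SE ≈ 7.22

x̄_st = Σ W_h x̄_h = (950·431.29 + 2750·253.14 + 2800·534.60)/6500 = 400.42162
V̂(x̄_st) = Σ W_h² s_h²/n_h, with W_h = N_h/N and N = 6500:
  stratum A: (950/6500)²·328.09²/131 = 17.5523
  stratum B: (2750/6500)²·172.75²/282 = 18.942
  stratum C: (2800/6500)²·233.81²/646 = 15.703
V̂(x̄_st) = 52.1974
SE(x̄_st) = √52.1974 = 7.22477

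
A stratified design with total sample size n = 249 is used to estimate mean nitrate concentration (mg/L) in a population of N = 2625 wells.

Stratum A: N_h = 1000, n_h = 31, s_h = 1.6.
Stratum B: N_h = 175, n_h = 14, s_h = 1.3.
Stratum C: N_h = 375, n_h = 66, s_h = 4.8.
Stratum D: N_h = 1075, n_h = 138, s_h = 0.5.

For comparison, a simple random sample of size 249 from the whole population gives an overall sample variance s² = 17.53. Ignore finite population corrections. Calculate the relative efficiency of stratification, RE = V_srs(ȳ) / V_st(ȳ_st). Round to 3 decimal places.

RE ≈ 3.529

V̂(ȳ_st) = Σ W_h² s_h²/n_h, with W_h = N_h/N and N = 2625:
  stratum A: (1000/2625)²·1.6²/31 = 0.0119845
  stratum B: (175/2625)²·1.3²/14 = 0.000536508
  stratum C: (375/2625)²·4.8²/66 = 0.0071243
  stratum D: (1075/2625)²·0.5²/138 = 0.000303822
V_st = 0.0199491
V_srs = s²/n = 17.53/249 = 0.0704016
Relative efficiency = V_srs / V_st = 0.0704016/0.0199491 = 3.5291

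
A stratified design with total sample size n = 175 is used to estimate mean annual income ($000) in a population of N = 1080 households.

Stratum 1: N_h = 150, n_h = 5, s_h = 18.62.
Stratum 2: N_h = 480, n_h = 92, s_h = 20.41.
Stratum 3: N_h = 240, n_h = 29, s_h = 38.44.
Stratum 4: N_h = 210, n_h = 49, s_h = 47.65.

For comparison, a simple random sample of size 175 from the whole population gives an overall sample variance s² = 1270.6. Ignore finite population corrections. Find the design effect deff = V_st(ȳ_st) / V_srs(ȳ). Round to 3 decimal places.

V̂(ȳ_st) = Σ W_h² s_h²/n_h, with W_h = N_h/N and N = 1080:
  stratum 1: (150/1080)²·18.62²/5 = 1.33759
  stratum 2: (480/1080)²·20.41²/92 = 0.894403
  stratum 3: (240/1080)²·38.44²/29 = 2.51619
  stratum 4: (210/1080)²·47.65²/49 = 1.75195
V_st = 6.50014
V_srs = s²/n = 1270.6/175 = 7.26057
deff = V_st / V_srs = 6.50014/7.26057 = 0.8953

deff ≈ 0.895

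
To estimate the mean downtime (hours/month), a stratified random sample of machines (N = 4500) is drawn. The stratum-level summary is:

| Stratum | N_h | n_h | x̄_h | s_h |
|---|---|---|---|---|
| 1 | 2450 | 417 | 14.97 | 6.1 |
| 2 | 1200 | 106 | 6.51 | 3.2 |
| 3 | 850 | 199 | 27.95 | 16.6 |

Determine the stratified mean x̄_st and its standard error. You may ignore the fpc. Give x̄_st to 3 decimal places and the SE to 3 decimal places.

x̄_st ≈ 15.166, SE ≈ 0.288

x̄_st = Σ W_h x̄_h = (2450·14.97 + 1200·6.51 + 850·27.95)/4500 = 15.16578
V̂(x̄_st) = Σ W_h² s_h²/n_h, with W_h = N_h/N and N = 4500:
  stratum 1: (2450/4500)²·6.1²/417 = 0.0264503
  stratum 2: (1200/4500)²·3.2²/106 = 0.0068696
  stratum 3: (850/4500)²·16.6²/199 = 0.0494056
V̂(x̄_st) = 0.0827255
SE(x̄_st) = √0.0827255 = 0.28762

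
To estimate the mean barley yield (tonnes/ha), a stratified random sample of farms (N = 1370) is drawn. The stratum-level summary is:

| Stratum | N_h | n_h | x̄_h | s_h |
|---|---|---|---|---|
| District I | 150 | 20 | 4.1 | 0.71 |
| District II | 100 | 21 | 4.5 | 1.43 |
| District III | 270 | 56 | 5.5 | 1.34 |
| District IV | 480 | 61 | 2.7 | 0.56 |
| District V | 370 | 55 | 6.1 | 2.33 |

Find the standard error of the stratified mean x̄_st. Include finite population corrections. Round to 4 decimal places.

V̂(x̄_st) = Σ W_h² (1 − n_h/N_h) s_h²/n_h, with W_h = N_h/N and N = 1370:
  stratum District I: (150/1370)²·(1 − 20/150)·0.71²/20 = 0.000261867
  stratum District II: (100/1370)²·(1 − 21/100)·1.43²/21 = 0.000409863
  stratum District III: (270/1370)²·(1 − 56/270)·1.34²/56 = 0.000987093
  stratum District IV: (480/1370)²·(1 − 61/480)·0.56²/61 = 0.000550884
  stratum District V: (370/1370)²·(1 − 55/370)·2.33²/55 = 0.00612943
V̂(x̄_st) = 0.00833914
SE(x̄_st) = √0.00833914 = 0.0913189

SE(x̄_st) ≈ 0.0913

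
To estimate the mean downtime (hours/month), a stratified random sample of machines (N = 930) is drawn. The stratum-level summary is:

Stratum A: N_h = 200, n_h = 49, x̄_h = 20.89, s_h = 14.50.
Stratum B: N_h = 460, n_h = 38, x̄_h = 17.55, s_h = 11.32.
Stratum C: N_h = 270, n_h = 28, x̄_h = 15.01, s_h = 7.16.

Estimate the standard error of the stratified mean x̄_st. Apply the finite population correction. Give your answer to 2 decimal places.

V̂(x̄_st) = Σ W_h² (1 − n_h/N_h) s_h²/n_h, with W_h = N_h/N and N = 930:
  stratum A: (200/930)²·(1 − 49/200)·14.50²/49 = 0.149824
  stratum B: (460/930)²·(1 − 38/460)·11.32²/38 = 0.756857
  stratum C: (270/930)²·(1 − 28/270)·7.16²/28 = 0.138319
V̂(x̄_st) = 1.045
SE(x̄_st) = √1.045 = 1.02225

SE(x̄_st) ≈ 1.02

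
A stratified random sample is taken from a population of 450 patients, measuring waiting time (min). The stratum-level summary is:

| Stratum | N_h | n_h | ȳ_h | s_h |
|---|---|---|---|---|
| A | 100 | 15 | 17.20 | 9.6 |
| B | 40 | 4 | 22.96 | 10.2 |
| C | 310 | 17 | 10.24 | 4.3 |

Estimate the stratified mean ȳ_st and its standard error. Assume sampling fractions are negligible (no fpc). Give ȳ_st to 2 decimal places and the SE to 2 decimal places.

ȳ_st = Σ W_h ȳ_h = (100·17.20 + 40·22.96 + 310·10.24)/450 = 12.91733
V̂(ȳ_st) = Σ W_h² s_h²/n_h, with W_h = N_h/N and N = 450:
  stratum A: (100/450)²·9.6²/15 = 0.303407
  stratum B: (40/450)²·10.2²/4 = 0.205511
  stratum C: (310/450)²·4.3²/17 = 0.516162
V̂(ȳ_st) = 1.02508
SE(ȳ_st) = √1.02508 = 1.01246

ȳ_st ≈ 12.92, SE ≈ 1.01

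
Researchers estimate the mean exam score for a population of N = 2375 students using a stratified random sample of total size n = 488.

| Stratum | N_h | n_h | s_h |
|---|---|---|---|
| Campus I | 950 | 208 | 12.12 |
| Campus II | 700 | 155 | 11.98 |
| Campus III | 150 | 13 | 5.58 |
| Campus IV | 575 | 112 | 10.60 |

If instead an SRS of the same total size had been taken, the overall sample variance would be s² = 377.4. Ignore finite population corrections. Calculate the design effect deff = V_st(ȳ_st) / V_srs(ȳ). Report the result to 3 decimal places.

deff ≈ 0.339

V̂(ȳ_st) = Σ W_h² s_h²/n_h, with W_h = N_h/N and N = 2375:
  stratum Campus I: (950/2375)²·12.12²/208 = 0.112996
  stratum Campus II: (700/2375)²·11.98²/155 = 0.0804361
  stratum Campus III: (150/2375)²·5.58²/13 = 0.00955389
  stratum Campus IV: (575/2375)²·10.60²/112 = 0.0588034
V_st = 0.261789
V_srs = s²/n = 377.4/488 = 0.773361
deff = V_st / V_srs = 0.261789/0.773361 = 0.3385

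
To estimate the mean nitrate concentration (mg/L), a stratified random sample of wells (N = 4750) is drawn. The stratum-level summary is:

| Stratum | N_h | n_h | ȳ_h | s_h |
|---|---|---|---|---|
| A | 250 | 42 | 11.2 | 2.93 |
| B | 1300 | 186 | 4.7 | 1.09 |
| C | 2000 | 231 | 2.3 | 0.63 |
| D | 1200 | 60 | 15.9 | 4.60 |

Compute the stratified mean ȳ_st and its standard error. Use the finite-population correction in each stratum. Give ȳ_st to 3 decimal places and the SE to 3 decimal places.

ȳ_st ≈ 6.861, SE ≈ 0.150

ȳ_st = Σ W_h ȳ_h = (250·11.2 + 1300·4.7 + 2000·2.3 + 1200·15.9)/4750 = 6.86105
V̂(ȳ_st) = Σ W_h² (1 − n_h/N_h) s_h²/n_h, with W_h = N_h/N and N = 4750:
  stratum A: (250/4750)²·(1 − 42/250)·2.93²/42 = 0.000471088
  stratum B: (1300/4750)²·(1 − 186/1300)·1.09²/186 = 0.000409998
  stratum C: (2000/4750)²·(1 − 231/2000)·0.63²/231 = 0.000269426
  stratum D: (1200/4750)²·(1 − 60/1200)·4.60²/60 = 0.0213827
V̂(ȳ_st) = 0.0225332
SE(ȳ_st) = √0.0225332 = 0.150111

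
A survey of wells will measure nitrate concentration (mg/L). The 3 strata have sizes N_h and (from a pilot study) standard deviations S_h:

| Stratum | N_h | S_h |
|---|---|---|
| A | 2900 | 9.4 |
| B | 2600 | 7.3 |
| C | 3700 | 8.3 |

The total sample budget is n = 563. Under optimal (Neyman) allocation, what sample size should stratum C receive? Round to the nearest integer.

Neyman allocation: n_h = n · N_h S_h / Σ N_i S_i, with n = 563.
  stratum A: N_h·S_h = 2900·9.4 = 27260.00
  stratum B: N_h·S_h = 2600·7.3 = 18980.00
  stratum C: N_h·S_h = 3700·8.3 = 30710.00
Σ N_h S_h = 76950.00
n for stratum C = 563·30710.00/76950.00 = 224.688 → 225

225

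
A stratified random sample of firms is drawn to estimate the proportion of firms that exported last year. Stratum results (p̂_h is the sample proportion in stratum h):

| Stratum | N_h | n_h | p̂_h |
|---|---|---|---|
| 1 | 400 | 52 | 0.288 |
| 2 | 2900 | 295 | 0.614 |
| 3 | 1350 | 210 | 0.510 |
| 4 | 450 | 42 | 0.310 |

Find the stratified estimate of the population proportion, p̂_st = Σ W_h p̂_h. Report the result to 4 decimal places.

p̂_st ≈ 0.5341

N = 5100; stratum weights W_h = N_h/N.
p̂_st = Σ W_h p̂_h = (400·0.288 + 2900·0.614 + 1350·0.510 + 450·0.310)/5100 = 0.53408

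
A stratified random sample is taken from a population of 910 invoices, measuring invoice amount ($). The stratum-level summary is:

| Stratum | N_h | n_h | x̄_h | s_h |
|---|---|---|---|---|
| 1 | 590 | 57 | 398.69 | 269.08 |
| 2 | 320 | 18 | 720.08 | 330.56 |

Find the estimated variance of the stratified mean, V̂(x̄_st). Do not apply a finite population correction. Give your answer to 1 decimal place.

V̂(x̄_st) = Σ W_h² s_h²/n_h, with W_h = N_h/N and N = 910:
  stratum 1: (590/910)²·269.08²/57 = 533.961
  stratum 2: (320/910)²·330.56²/18 = 750.663
V̂(x̄_st) = 1284.62

V̂(x̄_st) ≈ 1284.6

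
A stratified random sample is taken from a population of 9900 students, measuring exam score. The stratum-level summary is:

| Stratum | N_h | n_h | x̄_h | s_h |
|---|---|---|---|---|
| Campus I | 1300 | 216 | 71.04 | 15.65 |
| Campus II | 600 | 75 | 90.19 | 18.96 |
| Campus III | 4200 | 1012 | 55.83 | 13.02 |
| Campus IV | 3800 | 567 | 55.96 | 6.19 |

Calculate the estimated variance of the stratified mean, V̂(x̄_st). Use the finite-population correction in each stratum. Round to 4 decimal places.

V̂(x̄_st) = Σ W_h² (1 − n_h/N_h) s_h²/n_h, with W_h = N_h/N and N = 9900:
  stratum Campus I: (1300/9900)²·(1 − 216/1300)·15.65²/216 = 0.0163034
  stratum Campus II: (600/9900)²·(1 − 75/600)·18.96²/75 = 0.0154048
  stratum Campus III: (4200/9900)²·(1 − 1012/4200)·13.02²/1012 = 0.0228844
  stratum Campus IV: (3800/9900)²·(1 − 567/3800)·6.19²/567 = 0.00847066
V̂(x̄_st) = 0.0630632

V̂(x̄_st) ≈ 0.0631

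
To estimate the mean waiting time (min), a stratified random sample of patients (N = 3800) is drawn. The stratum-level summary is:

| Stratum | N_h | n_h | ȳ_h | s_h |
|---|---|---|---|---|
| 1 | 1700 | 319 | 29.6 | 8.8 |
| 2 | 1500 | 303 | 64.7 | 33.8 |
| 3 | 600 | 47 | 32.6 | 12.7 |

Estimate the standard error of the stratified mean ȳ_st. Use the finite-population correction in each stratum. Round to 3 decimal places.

SE(ȳ_st) ≈ 0.766

V̂(ȳ_st) = Σ W_h² (1 − n_h/N_h) s_h²/n_h, with W_h = N_h/N and N = 3800:
  stratum 1: (1700/3800)²·(1 − 319/1700)·8.8²/319 = 0.0394684
  stratum 2: (1500/3800)²·(1 − 303/1500)·33.8²/303 = 0.468823
  stratum 3: (600/3800)²·(1 − 47/600)·12.7²/47 = 0.0788531
V̂(ȳ_st) = 0.587145
SE(ȳ_st) = √0.587145 = 0.766254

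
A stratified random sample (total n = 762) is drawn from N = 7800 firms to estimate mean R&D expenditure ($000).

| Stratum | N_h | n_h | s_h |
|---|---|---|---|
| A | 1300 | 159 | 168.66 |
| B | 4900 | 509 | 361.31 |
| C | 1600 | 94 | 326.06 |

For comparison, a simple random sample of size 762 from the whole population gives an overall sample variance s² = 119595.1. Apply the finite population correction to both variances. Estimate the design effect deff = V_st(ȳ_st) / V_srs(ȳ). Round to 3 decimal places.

V̂(ȳ_st) = Σ W_h² (1 − n_h/N_h) s_h²/n_h, with W_h = N_h/N and N = 7800:
  stratum A: (1300/7800)²·(1 − 159/1300)·168.66²/159 = 4.36181
  stratum B: (4900/7800)²·(1 − 509/4900)·361.31²/509 = 90.7011
  stratum C: (1600/7800)²·(1 − 94/1600)·326.06²/94 = 44.7943
V_st = 139.857
V_srs = (1 − 762/7800)·119595.1/762 = 141.616
deff = V_st / V_srs = 139.857/141.616 = 0.9876

deff ≈ 0.988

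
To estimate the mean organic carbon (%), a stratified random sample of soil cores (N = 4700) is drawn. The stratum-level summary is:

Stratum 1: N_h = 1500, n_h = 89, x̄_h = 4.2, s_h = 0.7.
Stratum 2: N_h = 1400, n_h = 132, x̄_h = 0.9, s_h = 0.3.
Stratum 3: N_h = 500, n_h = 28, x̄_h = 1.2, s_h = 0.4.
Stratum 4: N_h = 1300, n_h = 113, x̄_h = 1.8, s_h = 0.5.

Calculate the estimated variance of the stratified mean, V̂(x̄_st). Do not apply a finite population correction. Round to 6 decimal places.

V̂(x̄_st) = Σ W_h² s_h²/n_h, with W_h = N_h/N and N = 4700:
  stratum 1: (1500/4700)²·0.7²/89 = 0.00056078
  stratum 2: (1400/4700)²·0.3²/132 = 6.04963e-05
  stratum 3: (500/4700)²·0.4²/28 = 6.46705e-05
  stratum 4: (1300/4700)²·0.5²/113 = 0.000169259
V̂(x̄_st) = 0.000855207

V̂(x̄_st) ≈ 0.000855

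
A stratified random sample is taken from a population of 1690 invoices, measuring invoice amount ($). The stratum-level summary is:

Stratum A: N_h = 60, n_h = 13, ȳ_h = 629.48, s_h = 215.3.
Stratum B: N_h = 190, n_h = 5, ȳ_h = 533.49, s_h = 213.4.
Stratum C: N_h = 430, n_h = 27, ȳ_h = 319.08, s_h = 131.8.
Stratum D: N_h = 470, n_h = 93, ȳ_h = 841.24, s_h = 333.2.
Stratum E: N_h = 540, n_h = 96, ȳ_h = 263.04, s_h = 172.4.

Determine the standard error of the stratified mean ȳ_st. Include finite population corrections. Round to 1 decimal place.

V̂(ȳ_st) = Σ W_h² (1 − n_h/N_h) s_h²/n_h, with W_h = N_h/N and N = 1690:
  stratum A: (60/1690)²·(1 − 13/60)·215.3²/13 = 3.52063
  stratum B: (190/1690)²·(1 − 5/190)·213.4²/5 = 112.091
  stratum C: (430/1690)²·(1 − 27/430)·131.8²/27 = 39.0362
  stratum D: (470/1690)²·(1 − 93/470)·333.2²/93 = 74.0616
  stratum E: (540/1690)²·(1 − 96/540)·172.4²/96 = 25.99
V̂(ȳ_st) = 254.699
SE(ȳ_st) = √254.699 = 15.9593

SE(ȳ_st) ≈ 16.0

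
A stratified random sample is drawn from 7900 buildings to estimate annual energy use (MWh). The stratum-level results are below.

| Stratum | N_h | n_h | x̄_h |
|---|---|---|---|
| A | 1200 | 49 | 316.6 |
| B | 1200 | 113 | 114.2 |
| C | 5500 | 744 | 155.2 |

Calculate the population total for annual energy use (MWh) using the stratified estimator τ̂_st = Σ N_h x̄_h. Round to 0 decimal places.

τ̂_st = Σ N_h x̄_h = 1200·316.6 + 1200·114.2 + 5500·155.2 = 1370560

τ̂_st ≈ 1370560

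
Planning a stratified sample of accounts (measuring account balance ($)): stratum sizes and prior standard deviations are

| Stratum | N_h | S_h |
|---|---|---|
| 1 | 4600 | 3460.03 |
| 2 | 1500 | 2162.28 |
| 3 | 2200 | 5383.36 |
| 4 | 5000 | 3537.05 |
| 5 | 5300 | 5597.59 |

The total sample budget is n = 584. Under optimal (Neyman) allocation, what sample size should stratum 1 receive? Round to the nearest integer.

119

Neyman allocation: n_h = n · N_h S_h / Σ N_i S_i, with n = 584.
  stratum 1: N_h·S_h = 4600·3460.03 = 15916138.00
  stratum 2: N_h·S_h = 1500·2162.28 = 3243420.00
  stratum 3: N_h·S_h = 2200·5383.36 = 11843392.00
  stratum 4: N_h·S_h = 5000·3537.05 = 17685250.00
  stratum 5: N_h·S_h = 5300·5597.59 = 29667227.00
Σ N_h S_h = 78355427.00
n for stratum 1 = 584·15916138.00/78355427.00 = 118.626 → 119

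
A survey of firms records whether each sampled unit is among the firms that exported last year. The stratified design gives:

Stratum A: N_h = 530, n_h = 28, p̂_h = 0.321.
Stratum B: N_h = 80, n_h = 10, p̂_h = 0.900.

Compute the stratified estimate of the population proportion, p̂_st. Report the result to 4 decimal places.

N = 610; stratum weights W_h = N_h/N.
p̂_st = Σ W_h p̂_h = (530·0.321 + 80·0.900)/610 = 0.39693

p̂_st ≈ 0.3969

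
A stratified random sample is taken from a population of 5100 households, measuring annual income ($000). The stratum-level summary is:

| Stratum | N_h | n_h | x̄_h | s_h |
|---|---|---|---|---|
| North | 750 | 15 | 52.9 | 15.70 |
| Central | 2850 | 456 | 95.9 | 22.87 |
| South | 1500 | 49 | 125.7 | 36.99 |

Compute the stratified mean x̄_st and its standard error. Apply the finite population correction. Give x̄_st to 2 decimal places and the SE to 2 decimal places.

x̄_st = Σ W_h x̄_h = (750·52.9 + 2850·95.9 + 1500·125.7)/5100 = 98.34118
V̂(x̄_st) = Σ W_h² (1 − n_h/N_h) s_h²/n_h, with W_h = N_h/N and N = 5100:
  stratum North: (750/5100)²·(1 − 15/750)·15.70²/15 = 0.34827
  stratum Central: (2850/5100)²·(1 − 456/2850)·22.87²/456 = 0.300882
  stratum South: (1500/5100)²·(1 − 49/1500)·36.99²/49 = 2.33664
V̂(x̄_st) = 2.98579
SE(x̄_st) = √2.98579 = 1.72794

x̄_st ≈ 98.34, SE ≈ 1.73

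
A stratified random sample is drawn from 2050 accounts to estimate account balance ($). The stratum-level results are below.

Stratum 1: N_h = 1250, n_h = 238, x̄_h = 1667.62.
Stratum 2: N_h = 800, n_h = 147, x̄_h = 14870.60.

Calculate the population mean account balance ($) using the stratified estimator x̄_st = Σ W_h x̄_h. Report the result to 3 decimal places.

x̄_st ≈ 6820.002

N = Σ N_h = 2050. Stratum weights W_h = N_h/N.
x̄_st = (1250·1667.62 + 800·14870.60) / 2050 = 6820.00244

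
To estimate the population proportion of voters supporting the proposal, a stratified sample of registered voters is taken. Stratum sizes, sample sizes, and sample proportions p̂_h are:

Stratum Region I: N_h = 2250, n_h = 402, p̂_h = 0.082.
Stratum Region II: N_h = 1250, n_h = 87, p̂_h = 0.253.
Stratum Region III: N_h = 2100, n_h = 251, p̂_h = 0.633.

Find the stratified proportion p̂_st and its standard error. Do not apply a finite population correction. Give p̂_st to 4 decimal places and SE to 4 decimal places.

N = 5600; stratum weights W_h = N_h/N.
p̂_st = Σ W_h p̂_h = (2250·0.082 + 1250·0.253 + 2100·0.633)/5600 = 0.32679
V̂(p̂_st) = Σ W_h² p̂_h(1−p̂_h)/(n_h−1):
  stratum Region I: (2250/5600)²·0.082·0.918/401 = 3.03041e-05
  stratum Region II: (1250/5600)²·0.253·0.747/86 = 0.000109493
  stratum Region III: (2100/5600)²·0.633·0.367/250 = 0.000130675
V̂(p̂_st) = 0.000270472; SE = √V̂ = 0.016446

p̂_st ≈ 0.3268, SE ≈ 0.0164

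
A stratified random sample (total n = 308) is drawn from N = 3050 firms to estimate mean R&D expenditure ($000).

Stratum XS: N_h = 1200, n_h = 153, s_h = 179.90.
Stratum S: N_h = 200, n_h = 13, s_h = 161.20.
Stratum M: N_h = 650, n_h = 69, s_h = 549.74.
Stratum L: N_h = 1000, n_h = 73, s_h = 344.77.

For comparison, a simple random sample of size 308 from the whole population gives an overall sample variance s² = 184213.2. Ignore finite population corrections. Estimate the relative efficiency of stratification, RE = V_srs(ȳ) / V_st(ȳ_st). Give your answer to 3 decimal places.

V̂(ȳ_st) = Σ W_h² s_h²/n_h, with W_h = N_h/N and N = 3050:
  stratum XS: (1200/3050)²·179.90²/153 = 32.7441
  stratum S: (200/3050)²·161.20²/13 = 8.59502
  stratum M: (650/3050)²·549.74²/69 = 198.926
  stratum L: (1000/3050)²·344.77²/73 = 175.04
V_st = 415.305
V_srs = s²/n = 184213.2/308 = 598.095
Relative efficiency = V_srs / V_st = 598.095/415.305 = 1.4401

RE ≈ 1.440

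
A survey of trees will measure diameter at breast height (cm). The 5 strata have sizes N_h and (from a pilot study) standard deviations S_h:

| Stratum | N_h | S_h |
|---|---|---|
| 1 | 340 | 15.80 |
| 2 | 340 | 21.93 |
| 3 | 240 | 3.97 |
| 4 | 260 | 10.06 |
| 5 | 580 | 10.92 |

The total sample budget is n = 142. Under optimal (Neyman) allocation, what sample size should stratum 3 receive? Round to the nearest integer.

6

Neyman allocation: n_h = n · N_h S_h / Σ N_i S_i, with n = 142.
  stratum 1: N_h·S_h = 340·15.80 = 5372.00
  stratum 2: N_h·S_h = 340·21.93 = 7456.20
  stratum 3: N_h·S_h = 240·3.97 = 952.80
  stratum 4: N_h·S_h = 260·10.06 = 2615.60
  stratum 5: N_h·S_h = 580·10.92 = 6333.60
Σ N_h S_h = 22730.20
n for stratum 3 = 142·952.80/22730.20 = 5.952 → 6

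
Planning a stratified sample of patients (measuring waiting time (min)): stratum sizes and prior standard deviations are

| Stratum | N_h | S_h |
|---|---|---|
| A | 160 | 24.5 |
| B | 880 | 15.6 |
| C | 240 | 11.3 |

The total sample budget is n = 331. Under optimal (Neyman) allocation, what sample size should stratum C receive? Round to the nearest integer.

Neyman allocation: n_h = n · N_h S_h / Σ N_i S_i, with n = 331.
  stratum A: N_h·S_h = 160·24.5 = 3920.00
  stratum B: N_h·S_h = 880·15.6 = 13728.00
  stratum C: N_h·S_h = 240·11.3 = 2712.00
Σ N_h S_h = 20360.00
n for stratum C = 331·2712.00/20360.00 = 44.090 → 44

44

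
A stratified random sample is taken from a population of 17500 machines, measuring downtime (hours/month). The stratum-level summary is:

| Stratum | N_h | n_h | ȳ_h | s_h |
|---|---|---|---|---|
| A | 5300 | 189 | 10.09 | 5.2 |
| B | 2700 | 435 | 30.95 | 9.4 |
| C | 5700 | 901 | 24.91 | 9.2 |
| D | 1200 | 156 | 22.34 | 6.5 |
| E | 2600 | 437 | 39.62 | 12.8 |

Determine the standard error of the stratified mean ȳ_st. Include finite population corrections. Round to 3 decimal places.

SE(ȳ_st) ≈ 0.182

V̂(ȳ_st) = Σ W_h² (1 − n_h/N_h) s_h²/n_h, with W_h = N_h/N and N = 17500:
  stratum A: (5300/17500)²·(1 − 189/5300)·5.2²/189 = 0.0126547
  stratum B: (2700/17500)²·(1 − 435/2700)·9.4²/435 = 0.00405623
  stratum C: (5700/17500)²·(1 − 901/5700)·9.2²/901 = 0.00839074
  stratum D: (1200/17500)²·(1 − 156/1200)·6.5²/156 = 0.00110792
  stratum E: (2600/17500)²·(1 − 437/2600)·12.8²/437 = 0.00688481
V̂(ȳ_st) = 0.0330944
SE(ȳ_st) = √0.0330944 = 0.181919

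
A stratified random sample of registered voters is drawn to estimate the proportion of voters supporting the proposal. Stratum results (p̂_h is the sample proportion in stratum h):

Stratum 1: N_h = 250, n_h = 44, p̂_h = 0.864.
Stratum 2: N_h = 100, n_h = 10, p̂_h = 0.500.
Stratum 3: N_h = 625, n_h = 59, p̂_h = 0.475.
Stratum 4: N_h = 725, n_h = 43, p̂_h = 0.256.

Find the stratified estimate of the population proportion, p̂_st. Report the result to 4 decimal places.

N = 1700; stratum weights W_h = N_h/N.
p̂_st = Σ W_h p̂_h = (250·0.864 + 100·0.500 + 625·0.475 + 725·0.256)/1700 = 0.44028

p̂_st ≈ 0.4403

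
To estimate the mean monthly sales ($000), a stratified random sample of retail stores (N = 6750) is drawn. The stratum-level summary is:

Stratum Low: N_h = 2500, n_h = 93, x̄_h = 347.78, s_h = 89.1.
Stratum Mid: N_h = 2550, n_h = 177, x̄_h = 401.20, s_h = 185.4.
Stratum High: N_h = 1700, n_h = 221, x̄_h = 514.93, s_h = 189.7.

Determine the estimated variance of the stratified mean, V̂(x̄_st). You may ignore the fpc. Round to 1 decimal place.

V̂(x̄_st) = Σ W_h² s_h²/n_h, with W_h = N_h/N and N = 6750:
  stratum Low: (2500/6750)²·89.1²/93 = 11.7097
  stratum Mid: (2550/6750)²·185.4²/177 = 27.7153
  stratum High: (1700/6750)²·189.7²/221 = 10.3284
V̂(x̄_st) = 49.7533

V̂(x̄_st) ≈ 49.8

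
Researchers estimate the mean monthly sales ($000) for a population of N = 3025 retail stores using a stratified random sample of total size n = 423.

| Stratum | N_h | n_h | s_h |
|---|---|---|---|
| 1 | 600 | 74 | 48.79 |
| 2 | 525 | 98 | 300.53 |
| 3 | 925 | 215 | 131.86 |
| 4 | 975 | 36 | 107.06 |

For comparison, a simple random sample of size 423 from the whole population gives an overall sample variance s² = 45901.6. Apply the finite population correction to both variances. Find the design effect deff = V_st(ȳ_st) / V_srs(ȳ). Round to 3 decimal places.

deff ≈ 0.657

V̂(ȳ_st) = Σ W_h² (1 − n_h/N_h) s_h²/n_h, with W_h = N_h/N and N = 3025:
  stratum 1: (600/3025)²·(1 − 74/600)·48.79²/74 = 1.10947
  stratum 2: (525/3025)²·(1 − 98/525)·300.53²/98 = 22.578
  stratum 3: (925/3025)²·(1 − 215/925)·131.86²/215 = 5.80413
  stratum 4: (975/3025)²·(1 − 36/975)·107.06²/36 = 31.8545
V_st = 61.3462
V_srs = (1 − 423/3025)·45901.6/423 = 93.3403
deff = V_st / V_srs = 61.3462/93.3403 = 0.6572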